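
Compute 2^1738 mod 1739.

2^1 ≡ 2 (mod 1739)
2^2 ≡ 2^2 = 4 ≡ 4 (mod 1739)
2^4 ≡ 4^2 = 16 ≡ 16 (mod 1739)
2^8 ≡ 16^2 = 256 ≡ 256 (mod 1739)
2^16 ≡ 256^2 = 65536 ≡ 1193 (mod 1739)
2^32 ≡ 1193^2 = 1423249 ≡ 747 (mod 1739)
2^64 ≡ 747^2 = 558009 ≡ 1529 (mod 1739)
2^128 ≡ 1529^2 = 2337841 ≡ 625 (mod 1739)
2^256 ≡ 625^2 = 390625 ≡ 1089 (mod 1739)
2^512 ≡ 1089^2 = 1185921 ≡ 1662 (mod 1739)
2^1024 ≡ 1662^2 = 2762244 ≡ 712 (mod 1739)
1738 = 1024 + 512 + 128 + 64 + 8 + 2 in binary powers of 2.
So 2^1738 ≡ 712 · 1662 · 625 · 1529 · 256 · 4 ≡ 1283 (mod 1739).
Since 1283 ≠ 1, base 2 is a Fermat witness: 1739 is composite.

1283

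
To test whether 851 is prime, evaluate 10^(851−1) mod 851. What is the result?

380

10^1 ≡ 10 (mod 851)
10^2 ≡ 10^2 = 100 ≡ 100 (mod 851)
10^4 ≡ 100^2 = 10000 ≡ 639 (mod 851)
10^8 ≡ 639^2 = 408321 ≡ 692 (mod 851)
10^16 ≡ 692^2 = 478864 ≡ 602 (mod 851)
10^32 ≡ 602^2 = 362404 ≡ 729 (mod 851)
10^64 ≡ 729^2 = 531441 ≡ 417 (mod 851)
10^128 ≡ 417^2 = 173889 ≡ 285 (mod 851)
10^256 ≡ 285^2 = 81225 ≡ 380 (mod 851)
10^512 ≡ 380^2 = 144400 ≡ 581 (mod 851)
850 = 512 + 256 + 64 + 16 + 2 in binary powers of 2.
So 10^850 ≡ 581 · 380 · 417 · 602 · 100 ≡ 380 (mod 851).
Since 380 ≠ 1, base 10 is a Fermat witness: 851 is composite.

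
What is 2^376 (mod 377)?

2^1 ≡ 2 (mod 377)
2^2 ≡ 2^2 = 4 ≡ 4 (mod 377)
2^4 ≡ 4^2 = 16 ≡ 16 (mod 377)
2^8 ≡ 16^2 = 256 ≡ 256 (mod 377)
2^16 ≡ 256^2 = 65536 ≡ 315 (mod 377)
2^32 ≡ 315^2 = 99225 ≡ 74 (mod 377)
2^64 ≡ 74^2 = 5476 ≡ 198 (mod 377)
2^128 ≡ 198^2 = 39204 ≡ 373 (mod 377)
2^256 ≡ 373^2 = 139129 ≡ 16 (mod 377)
376 = 256 + 64 + 32 + 16 + 8 in binary powers of 2.
So 2^376 ≡ 16 · 198 · 74 · 315 · 256 ≡ 94 (mod 377).
Since 94 ≠ 1, base 2 is a Fermat witness: 377 is composite.

94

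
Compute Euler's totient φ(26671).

Factor: 26671 = 149 · 179.
φ(26671) = (149−1) · (179−1) = 148 · 178 = 26344.

26344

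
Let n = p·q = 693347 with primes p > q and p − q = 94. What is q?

Since p = q + 94, we have 693347 = q(q + 94), so q² + 94q − 693347 = 0.
Discriminant: 94² + 4·693347 = 8836 + 2773388 = 2782224; √2782224 = 1668.
q = (−94 + 1668)/2 = 787, and p = q + 94 = 881.
Check: 787 · 881 = 693347.

787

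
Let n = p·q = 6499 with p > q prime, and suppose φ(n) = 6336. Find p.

φ(n) = (p−1)(q−1) = n − (p+q) + 1, so p + q = 6499 − 6336 + 1 = 164.
p and q are the roots of t² − 164t + 6499 = 0.
Discriminant: 164² − 4·6499 = 26896 − 25996 = 900; √900 = 30.
q = (164 − 30)/2 = 67, p = (164 + 30)/2 = 97.
Check: 67 · 97 = 6499.

97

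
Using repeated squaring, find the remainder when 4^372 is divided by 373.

4^1 ≡ 4 (mod 373)
4^2 ≡ 4^2 = 16 ≡ 16 (mod 373)
4^4 ≡ 16^2 = 256 ≡ 256 (mod 373)
4^8 ≡ 256^2 = 65536 ≡ 261 (mod 373)
4^16 ≡ 261^2 = 68121 ≡ 235 (mod 373)
4^32 ≡ 235^2 = 55225 ≡ 21 (mod 373)
4^64 ≡ 21^2 = 441 ≡ 68 (mod 373)
4^128 ≡ 68^2 = 4624 ≡ 148 (mod 373)
4^256 ≡ 148^2 = 21904 ≡ 270 (mod 373)
372 = 256 + 64 + 32 + 16 + 4 in binary powers of 2.
So 4^372 ≡ 270 · 68 · 21 · 235 · 256 ≡ 1 (mod 373).
Since the result is 1, base 4 gives no evidence that 373 is composite.

1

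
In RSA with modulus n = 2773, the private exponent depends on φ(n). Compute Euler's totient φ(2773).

Factor: 2773 = 47 · 59.
φ(2773) = (47−1) · (59−1) = 46 · 58 = 2668.

2668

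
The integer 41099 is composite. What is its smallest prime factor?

41099 is odd.
Digit sum 23, not divisible by 3.
Ends in 9: not divisible by 5.
7: 41099 = 7·5871 + 2
11: 41099 = 11·3736 + 3
13: 41099 = 13·3161 + 6
17: 41099 = 17·2417 + 10
19: 41099 = 19·2163 + 2
23: 41099 = 23·1786 + 21
29: 41099 = 29·1417 + 6
31: 41099 = 31·1325 + 24
37: 41099 = 37·1110 + 29
41: 41099 = 41·1002 + 17
43: 41099 = 43·955 + 34
47: 41099 = 47·874 + 21
53: 41099 = 53·775 + 24
59: 41099 = 59·696 + 35
61: 41099 = 61·673 + 46
67: 41099 = 67·613 + 28
71: 41099 = 71·578 + 61
73: 41099 = 73·563

73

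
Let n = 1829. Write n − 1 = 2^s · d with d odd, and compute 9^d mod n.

1405

1829 − 1 = 1828 = 2^2 · 457, so d = 457.
9^1 ≡ 9 (mod 1829)
9^2 ≡ 9^2 = 81 ≡ 81 (mod 1829)
9^4 ≡ 81^2 = 6561 ≡ 1074 (mod 1829)
9^8 ≡ 1074^2 = 1153476 ≡ 1206 (mod 1829)
9^16 ≡ 1206^2 = 1454436 ≡ 381 (mod 1829)
9^32 ≡ 381^2 = 145161 ≡ 670 (mod 1829)
9^64 ≡ 670^2 = 448900 ≡ 795 (mod 1829)
9^128 ≡ 795^2 = 632025 ≡ 1020 (mod 1829)
9^256 ≡ 1020^2 = 1040400 ≡ 1528 (mod 1829)
457 = 256 + 128 + 64 + 8 + 1 in binary powers of 2.
So 9^457 ≡ 1528 · 1020 · 795 · 1206 · 9 ≡ 1405 (mod 1829).
Squaring chain: 1405 → 534; never reaches −1, so base 9 is a Miller–Rabin witness that 1829 is composite.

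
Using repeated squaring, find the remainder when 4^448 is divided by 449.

1

4^1 ≡ 4 (mod 449)
4^2 ≡ 4^2 = 16 ≡ 16 (mod 449)
4^4 ≡ 16^2 = 256 ≡ 256 (mod 449)
4^8 ≡ 256^2 = 65536 ≡ 431 (mod 449)
4^16 ≡ 431^2 = 185761 ≡ 324 (mod 449)
4^32 ≡ 324^2 = 104976 ≡ 359 (mod 449)
4^64 ≡ 359^2 = 128881 ≡ 18 (mod 449)
4^128 ≡ 18^2 = 324 ≡ 324 (mod 449)
4^256 ≡ 324^2 = 104976 ≡ 359 (mod 449)
448 = 256 + 128 + 64 in binary powers of 2.
So 4^448 ≡ 359 · 324 · 18 ≡ 1 (mod 449).
Since the result is 1, base 4 gives no evidence that 449 is composite.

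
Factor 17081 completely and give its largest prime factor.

17081 = 19 · 899
899 = 29 · 31
31 is prime.
So 17081 = 19 · 29 · 31; the largest prime factor is 31.

31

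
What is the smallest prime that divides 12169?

12169 is odd.
Digit sum 19, not divisible by 3.
Ends in 9: not divisible by 5.
7: 12169 = 7·1738 + 3
11: 12169 = 11·1106 + 3
13: 12169 = 13·936 + 1
17: 12169 = 17·715 + 14
19: 12169 = 19·640 + 9
23: 12169 = 23·529 + 2
29: 12169 = 29·419 + 18
31: 12169 = 31·392 + 17
37: 12169 = 37·328 + 33
41: 12169 = 41·296 + 33
43: 12169 = 43·283

43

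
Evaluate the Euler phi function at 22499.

Factor: 22499 = 149 · 151.
φ(22499) = (149−1) · (151−1) = 148 · 150 = 22200.

22200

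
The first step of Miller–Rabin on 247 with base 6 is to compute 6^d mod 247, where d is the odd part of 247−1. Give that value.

247 − 1 = 246 = 2^1 · 123, so d = 123.
6^1 ≡ 6 (mod 247)
6^2 ≡ 6^2 = 36 ≡ 36 (mod 247)
6^4 ≡ 36^2 = 1296 ≡ 61 (mod 247)
6^8 ≡ 61^2 = 3721 ≡ 16 (mod 247)
6^16 ≡ 16^2 = 256 ≡ 9 (mod 247)
6^32 ≡ 9^2 = 81 ≡ 81 (mod 247)
6^64 ≡ 81^2 = 6561 ≡ 139 (mod 247)
123 = 64 + 32 + 16 + 8 + 2 + 1 in binary powers of 2.
So 6^123 ≡ 139 · 81 · 9 · 16 · 36 · 6 ≡ 125 (mod 247).
Squaring chain: 125; never reaches −1, so base 6 is a Miller–Rabin witness that 247 is composite.

125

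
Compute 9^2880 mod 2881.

9^1 ≡ 9 (mod 2881)
9^2 ≡ 9^2 = 81 ≡ 81 (mod 2881)
9^4 ≡ 81^2 = 6561 ≡ 799 (mod 2881)
9^8 ≡ 799^2 = 638401 ≡ 1700 (mod 2881)
9^16 ≡ 1700^2 = 2890000 ≡ 357 (mod 2881)
9^32 ≡ 357^2 = 127449 ≡ 685 (mod 2881)
9^64 ≡ 685^2 = 469225 ≡ 2503 (mod 2881)
9^128 ≡ 2503^2 = 6265009 ≡ 1715 (mod 2881)
9^256 ≡ 1715^2 = 2941225 ≡ 2605 (mod 2881)
9^512 ≡ 2605^2 = 6786025 ≡ 1270 (mod 2881)
9^1024 ≡ 1270^2 = 1612900 ≡ 2421 (mod 2881)
9^2048 ≡ 2421^2 = 5861241 ≡ 1287 (mod 2881)
2880 = 2048 + 512 + 256 + 64 in binary powers of 2.
So 9^2880 ≡ 1287 · 1270 · 2605 · 2503 ≡ 1632 (mod 2881).
Since 1632 ≠ 1, base 9 is a Fermat witness: 2881 is composite.

1632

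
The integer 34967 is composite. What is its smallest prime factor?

73

34967 is odd.
Digit sum 29, not divisible by 3.
Ends in 7: not divisible by 5.
7: 34967 = 7·4995 + 2
11: 34967 = 11·3178 + 9
13: 34967 = 13·2689 + 10
17: 34967 = 17·2056 + 15
19: 34967 = 19·1840 + 7
23: 34967 = 23·1520 + 7
29: 34967 = 29·1205 + 22
31: 34967 = 31·1127 + 30
37: 34967 = 37·945 + 2
41: 34967 = 41·852 + 35
43: 34967 = 43·813 + 8
47: 34967 = 47·743 + 46
53: 34967 = 53·659 + 40
59: 34967 = 59·592 + 39
61: 34967 = 61·573 + 14
67: 34967 = 67·521 + 60
71: 34967 = 71·492 + 35
73: 34967 = 73·479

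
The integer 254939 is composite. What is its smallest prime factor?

254939 is odd.
Digit sum 32, not divisible by 3.
Ends in 9: not divisible by 5.
7: 254939 = 7·36419 + 6
11: 254939 = 11·23176 + 3
13: 254939 = 13·19610 + 9
17: 254939 = 17·14996 + 7
19: 254939 = 19·13417 + 16
23: 254939 = 23·11084 + 7
29: 254939 = 29·8791

29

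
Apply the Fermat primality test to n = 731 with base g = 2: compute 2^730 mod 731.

2^1 ≡ 2 (mod 731)
2^2 ≡ 2^2 = 4 ≡ 4 (mod 731)
2^4 ≡ 4^2 = 16 ≡ 16 (mod 731)
2^8 ≡ 16^2 = 256 ≡ 256 (mod 731)
2^16 ≡ 256^2 = 65536 ≡ 477 (mod 731)
2^32 ≡ 477^2 = 227529 ≡ 188 (mod 731)
2^64 ≡ 188^2 = 35344 ≡ 256 (mod 731)
2^128 ≡ 256^2 = 65536 ≡ 477 (mod 731)
2^256 ≡ 477^2 = 227529 ≡ 188 (mod 731)
2^512 ≡ 188^2 = 35344 ≡ 256 (mod 731)
730 = 512 + 128 + 64 + 16 + 8 + 2 in binary powers of 2.
So 2^730 ≡ 256 · 477 · 256 · 477 · 256 · 4 ≡ 4 (mod 731).
Since 4 ≠ 1, base 2 is a Fermat witness: 731 is composite.

4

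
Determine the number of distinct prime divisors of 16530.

16530 = 2 · 8265
8265 = 3 · 2755
2755 = 5 · 551
551 = 19 · 29
16530 = 2 · 3 · 5 · 19 · 29, which has 5 distinct prime factors.

5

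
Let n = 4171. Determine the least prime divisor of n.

4171 is odd.
Digit sum 13, not divisible by 3.
Ends in 1: not divisible by 5.
7: 4171 = 7·595 + 6
11: 4171 = 11·379 + 2
13: 4171 = 13·320 + 11
17: 4171 = 17·245 + 6
19: 4171 = 19·219 + 10
23: 4171 = 23·181 + 8
29: 4171 = 29·143 + 24
31: 4171 = 31·134 + 17
37: 4171 = 37·112 + 27
41: 4171 = 41·101 + 30
43: 4171 = 43·97

43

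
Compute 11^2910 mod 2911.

11^1 ≡ 11 (mod 2911)
11^2 ≡ 11^2 = 121 ≡ 121 (mod 2911)
11^4 ≡ 121^2 = 14641 ≡ 86 (mod 2911)
11^8 ≡ 86^2 = 7396 ≡ 1574 (mod 2911)
11^16 ≡ 1574^2 = 2477476 ≡ 215 (mod 2911)
11^32 ≡ 215^2 = 46225 ≡ 2560 (mod 2911)
11^64 ≡ 2560^2 = 6553600 ≡ 939 (mod 2911)
11^128 ≡ 939^2 = 881721 ≡ 2599 (mod 2911)
11^256 ≡ 2599^2 = 6754801 ≡ 1281 (mod 2911)
11^512 ≡ 1281^2 = 1640961 ≡ 2068 (mod 2911)
11^1024 ≡ 2068^2 = 4276624 ≡ 365 (mod 2911)
11^2048 ≡ 365^2 = 133225 ≡ 2230 (mod 2911)
2910 = 2048 + 512 + 256 + 64 + 16 + 8 + 4 + 2 in binary powers of 2.
So 11^2910 ≡ 2230 · 2068 · 1281 · 939 · 215 · 1574 · 86 · 121 ≡ 2533 (mod 2911).
Since 2533 ≠ 1, base 11 is a Fermat witness: 2911 is composite.

2533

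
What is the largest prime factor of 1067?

97

1067 = 11 · 97
97 is prime.
So 1067 = 11 · 97; the largest prime factor is 97.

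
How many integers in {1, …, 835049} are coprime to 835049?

804816

Factor: 835049 = 47 · 109 · 163.
φ(835049) = (47−1) · (109−1) · (163−1) = 46 · 108 · 162 = 804816.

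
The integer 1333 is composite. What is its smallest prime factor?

31

1333 is odd.
Digit sum 10, not divisible by 3.
Ends in 3: not divisible by 5.
7: 1333 = 7·190 + 3
11: 1333 = 11·121 + 2
13: 1333 = 13·102 + 7
17: 1333 = 17·78 + 7
19: 1333 = 19·70 + 3
23: 1333 = 23·57 + 22
29: 1333 = 29·45 + 28
31: 1333 = 31·43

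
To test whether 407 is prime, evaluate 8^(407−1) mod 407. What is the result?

8^1 ≡ 8 (mod 407)
8^2 ≡ 8^2 = 64 ≡ 64 (mod 407)
8^4 ≡ 64^2 = 4096 ≡ 26 (mod 407)
8^8 ≡ 26^2 = 676 ≡ 269 (mod 407)
8^16 ≡ 269^2 = 72361 ≡ 322 (mod 407)
8^32 ≡ 322^2 = 103684 ≡ 306 (mod 407)
8^64 ≡ 306^2 = 93636 ≡ 26 (mod 407)
8^128 ≡ 26^2 = 676 ≡ 269 (mod 407)
8^256 ≡ 269^2 = 72361 ≡ 322 (mod 407)
406 = 256 + 128 + 16 + 4 + 2 in binary powers of 2.
So 8^406 ≡ 322 · 269 · 322 · 26 · 64 ≡ 344 (mod 407).
Since 344 ≠ 1, base 8 is a Fermat witness: 407 is composite.

344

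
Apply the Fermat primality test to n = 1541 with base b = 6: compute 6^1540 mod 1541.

6^1 ≡ 6 (mod 1541)
6^2 ≡ 6^2 = 36 ≡ 36 (mod 1541)
6^4 ≡ 36^2 = 1296 ≡ 1296 (mod 1541)
6^8 ≡ 1296^2 = 1679616 ≡ 1467 (mod 1541)
6^16 ≡ 1467^2 = 2152089 ≡ 853 (mod 1541)
6^32 ≡ 853^2 = 727609 ≡ 257 (mod 1541)
6^64 ≡ 257^2 = 66049 ≡ 1327 (mod 1541)
6^128 ≡ 1327^2 = 1760929 ≡ 1107 (mod 1541)
6^256 ≡ 1107^2 = 1225449 ≡ 354 (mod 1541)
6^512 ≡ 354^2 = 125316 ≡ 495 (mod 1541)
6^1024 ≡ 495^2 = 245025 ≡ 6 (mod 1541)
1540 = 1024 + 512 + 4 in binary powers of 2.
So 6^1540 ≡ 6 · 495 · 1296 ≡ 1243 (mod 1541).
Since 1243 ≠ 1, base 6 is a Fermat witness: 1541 is composite.

1243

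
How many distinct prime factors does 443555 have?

5

443555 = 5 · 88711
88711 = 7 · 12673
12673 = 19 · 667
667 = 23 · 29
443555 = 5 · 7 · 19 · 23 · 29, which has 5 distinct prime factors.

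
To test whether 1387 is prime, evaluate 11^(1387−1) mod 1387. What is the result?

11^1 ≡ 11 (mod 1387)
11^2 ≡ 11^2 = 121 ≡ 121 (mod 1387)
11^4 ≡ 121^2 = 14641 ≡ 771 (mod 1387)
11^8 ≡ 771^2 = 594441 ≡ 805 (mod 1387)
11^16 ≡ 805^2 = 648025 ≡ 296 (mod 1387)
11^32 ≡ 296^2 = 87616 ≡ 235 (mod 1387)
11^64 ≡ 235^2 = 55225 ≡ 1132 (mod 1387)
11^128 ≡ 1132^2 = 1281424 ≡ 1223 (mod 1387)
11^256 ≡ 1223^2 = 1495729 ≡ 543 (mod 1387)
11^512 ≡ 543^2 = 294849 ≡ 805 (mod 1387)
11^1024 ≡ 805^2 = 648025 ≡ 296 (mod 1387)
1386 = 1024 + 256 + 64 + 32 + 8 + 2 in binary powers of 2.
So 11^1386 ≡ 296 · 543 · 1132 · 235 · 805 · 121 ≡ 1141 (mod 1387).
Since 1141 ≠ 1, base 11 is a Fermat witness: 1387 is composite.

1141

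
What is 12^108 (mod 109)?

12^1 ≡ 12 (mod 109)
12^2 ≡ 12^2 = 144 ≡ 35 (mod 109)
12^4 ≡ 35^2 = 1225 ≡ 26 (mod 109)
12^8 ≡ 26^2 = 676 ≡ 22 (mod 109)
12^16 ≡ 22^2 = 484 ≡ 48 (mod 109)
12^32 ≡ 48^2 = 2304 ≡ 15 (mod 109)
12^64 ≡ 15^2 = 225 ≡ 7 (mod 109)
108 = 64 + 32 + 8 + 4 in binary powers of 2.
So 12^108 ≡ 7 · 15 · 22 · 26 ≡ 1 (mod 109).
Since the result is 1, base 12 gives no evidence that 109 is composite.

1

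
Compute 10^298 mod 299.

289

10^1 ≡ 10 (mod 299)
10^2 ≡ 10^2 = 100 ≡ 100 (mod 299)
10^4 ≡ 100^2 = 10000 ≡ 133 (mod 299)
10^8 ≡ 133^2 = 17689 ≡ 48 (mod 299)
10^16 ≡ 48^2 = 2304 ≡ 211 (mod 299)
10^32 ≡ 211^2 = 44521 ≡ 269 (mod 299)
10^64 ≡ 269^2 = 72361 ≡ 3 (mod 299)
10^128 ≡ 3^2 = 9 ≡ 9 (mod 299)
10^256 ≡ 9^2 = 81 ≡ 81 (mod 299)
298 = 256 + 32 + 8 + 2 in binary powers of 2.
So 10^298 ≡ 81 · 269 · 48 · 100 ≡ 289 (mod 299).
Since 289 ≠ 1, base 10 is a Fermat witness: 299 is composite.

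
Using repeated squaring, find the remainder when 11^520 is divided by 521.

11^1 ≡ 11 (mod 521)
11^2 ≡ 11^2 = 121 ≡ 121 (mod 521)
11^4 ≡ 121^2 = 14641 ≡ 53 (mod 521)
11^8 ≡ 53^2 = 2809 ≡ 204 (mod 521)
11^16 ≡ 204^2 = 41616 ≡ 457 (mod 521)
11^32 ≡ 457^2 = 208849 ≡ 449 (mod 521)
11^64 ≡ 449^2 = 201601 ≡ 495 (mod 521)
11^128 ≡ 495^2 = 245025 ≡ 155 (mod 521)
11^256 ≡ 155^2 = 24025 ≡ 59 (mod 521)
11^512 ≡ 59^2 = 3481 ≡ 355 (mod 521)
520 = 512 + 8 in binary powers of 2.
So 11^520 ≡ 355 · 204 ≡ 1 (mod 521).
Since the result is 1, base 11 gives no evidence that 521 is composite.

1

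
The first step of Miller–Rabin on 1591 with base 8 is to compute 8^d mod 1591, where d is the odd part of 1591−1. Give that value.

1591 − 1 = 1590 = 2^1 · 795, so d = 795.
8^1 ≡ 8 (mod 1591)
8^2 ≡ 8^2 = 64 ≡ 64 (mod 1591)
8^4 ≡ 64^2 = 4096 ≡ 914 (mod 1591)
8^8 ≡ 914^2 = 835396 ≡ 121 (mod 1591)
8^16 ≡ 121^2 = 14641 ≡ 322 (mod 1591)
8^32 ≡ 322^2 = 103684 ≡ 269 (mod 1591)
8^64 ≡ 269^2 = 72361 ≡ 766 (mod 1591)
8^128 ≡ 766^2 = 586756 ≡ 1268 (mod 1591)
8^256 ≡ 1268^2 = 1607824 ≡ 914 (mod 1591)
8^512 ≡ 914^2 = 835396 ≡ 121 (mod 1591)
795 = 512 + 256 + 16 + 8 + 2 + 1 in binary powers of 2.
So 8^795 ≡ 121 · 914 · 322 · 121 · 64 · 8 ≡ 290 (mod 1591).
Squaring chain: 290; never reaches −1, so base 8 is a Miller–Rabin witness that 1591 is composite.

290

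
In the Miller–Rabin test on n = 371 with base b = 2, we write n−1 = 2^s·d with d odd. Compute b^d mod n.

371 − 1 = 370 = 2^1 · 185, so d = 185.
2^1 ≡ 2 (mod 371)
2^2 ≡ 2^2 = 4 ≡ 4 (mod 371)
2^4 ≡ 4^2 = 16 ≡ 16 (mod 371)
2^8 ≡ 16^2 = 256 ≡ 256 (mod 371)
2^16 ≡ 256^2 = 65536 ≡ 240 (mod 371)
2^32 ≡ 240^2 = 57600 ≡ 95 (mod 371)
2^64 ≡ 95^2 = 9025 ≡ 121 (mod 371)
2^128 ≡ 121^2 = 14641 ≡ 172 (mod 371)
185 = 128 + 32 + 16 + 8 + 1 in binary powers of 2.
So 2^185 ≡ 172 · 95 · 240 · 256 · 2 ≡ 151 (mod 371).
Squaring chain: 151; never reaches −1, so base 2 is a Miller–Rabin witness that 371 is composite.

151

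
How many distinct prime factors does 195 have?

3

195 = 3 · 65
65 = 5 · 13
195 = 3 · 5 · 13, which has 3 distinct prime factors.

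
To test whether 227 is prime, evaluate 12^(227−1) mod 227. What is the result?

12^1 ≡ 12 (mod 227)
12^2 ≡ 12^2 = 144 ≡ 144 (mod 227)
12^4 ≡ 144^2 = 20736 ≡ 79 (mod 227)
12^8 ≡ 79^2 = 6241 ≡ 112 (mod 227)
12^16 ≡ 112^2 = 12544 ≡ 59 (mod 227)
12^32 ≡ 59^2 = 3481 ≡ 76 (mod 227)
12^64 ≡ 76^2 = 5776 ≡ 101 (mod 227)
12^128 ≡ 101^2 = 10201 ≡ 213 (mod 227)
226 = 128 + 64 + 32 + 2 in binary powers of 2.
So 12^226 ≡ 213 · 101 · 76 · 144 ≡ 1 (mod 227).
Since the result is 1, base 12 gives no evidence that 227 is composite.

1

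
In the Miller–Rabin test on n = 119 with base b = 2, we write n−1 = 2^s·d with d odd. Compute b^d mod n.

25

119 − 1 = 118 = 2^1 · 59, so d = 59.
2^1 ≡ 2 (mod 119)
2^2 ≡ 2^2 = 4 ≡ 4 (mod 119)
2^4 ≡ 4^2 = 16 ≡ 16 (mod 119)
2^8 ≡ 16^2 = 256 ≡ 18 (mod 119)
2^16 ≡ 18^2 = 324 ≡ 86 (mod 119)
2^32 ≡ 86^2 = 7396 ≡ 18 (mod 119)
59 = 32 + 16 + 8 + 2 + 1 in binary powers of 2.
So 2^59 ≡ 18 · 86 · 18 · 4 · 2 ≡ 25 (mod 119).
Squaring chain: 25; never reaches −1, so base 2 is a Miller–Rabin witness that 119 is composite.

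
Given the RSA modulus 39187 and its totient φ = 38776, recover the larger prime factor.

263

φ(n) = (p−1)(q−1) = n − (p+q) + 1, so p + q = 39187 − 38776 + 1 = 412.
p and q are the roots of t² − 412t + 39187 = 0.
Discriminant: 412² − 4·39187 = 169744 − 156748 = 12996; √12996 = 114.
q = (412 − 114)/2 = 149, p = (412 + 114)/2 = 263.
Check: 149 · 263 = 39187.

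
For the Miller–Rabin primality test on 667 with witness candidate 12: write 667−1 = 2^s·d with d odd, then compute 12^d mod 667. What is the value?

302

667 − 1 = 666 = 2^1 · 333, so d = 333.
12^1 ≡ 12 (mod 667)
12^2 ≡ 12^2 = 144 ≡ 144 (mod 667)
12^4 ≡ 144^2 = 20736 ≡ 59 (mod 667)
12^8 ≡ 59^2 = 3481 ≡ 146 (mod 667)
12^16 ≡ 146^2 = 21316 ≡ 639 (mod 667)
12^32 ≡ 639^2 = 408321 ≡ 117 (mod 667)
12^64 ≡ 117^2 = 13689 ≡ 349 (mod 667)
12^128 ≡ 349^2 = 121801 ≡ 407 (mod 667)
12^256 ≡ 407^2 = 165649 ≡ 233 (mod 667)
333 = 256 + 64 + 8 + 4 + 1 in binary powers of 2.
So 12^333 ≡ 233 · 349 · 146 · 59 · 12 ≡ 302 (mod 667).
Squaring chain: 302; never reaches −1, so base 12 is a Miller–Rabin witness that 667 is composite.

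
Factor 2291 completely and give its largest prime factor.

79

2291 = 29 · 79
79 is prime.
So 2291 = 29 · 79; the largest prime factor is 79.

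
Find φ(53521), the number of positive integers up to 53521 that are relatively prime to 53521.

Factor: 53521 = 13 · 23 · 179.
φ(53521) = (13−1) · (23−1) · (179−1) = 12 · 22 · 178 = 46992.

46992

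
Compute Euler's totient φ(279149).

254016

Factor: 279149 = 13 · 109 · 197.
φ(279149) = (13−1) · (109−1) · (197−1) = 12 · 108 · 196 = 254016.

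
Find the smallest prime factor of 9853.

9853 is odd.
Digit sum 25, not divisible by 3.
Ends in 3: not divisible by 5.
7: 9853 = 7·1407 + 4
11: 9853 = 11·895 + 8
13: 9853 = 13·757 + 12
17: 9853 = 17·579 + 10
19: 9853 = 19·518 + 11
23: 9853 = 23·428 + 9
29: 9853 = 29·339 + 22
31: 9853 = 31·317 + 26
37: 9853 = 37·266 + 11
41: 9853 = 41·240 + 13
43: 9853 = 43·229 + 6
47: 9853 = 47·209 + 30
53: 9853 = 53·185 + 48
59: 9853 = 59·167

59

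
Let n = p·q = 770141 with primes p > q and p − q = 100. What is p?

Since p = q + 100, we have 770141 = q(q + 100), so q² + 100q − 770141 = 0.
Discriminant: 100² + 4·770141 = 10000 + 3080564 = 3090564; √3090564 = 1758.
q = (−100 + 1758)/2 = 829, and p = q + 100 = 929.
Check: 829 · 929 = 770141.

929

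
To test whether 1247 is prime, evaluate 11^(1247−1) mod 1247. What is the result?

173

11^1 ≡ 11 (mod 1247)
11^2 ≡ 11^2 = 121 ≡ 121 (mod 1247)
11^4 ≡ 121^2 = 14641 ≡ 924 (mod 1247)
11^8 ≡ 924^2 = 853776 ≡ 828 (mod 1247)
11^16 ≡ 828^2 = 685584 ≡ 981 (mod 1247)
11^32 ≡ 981^2 = 962361 ≡ 924 (mod 1247)
11^64 ≡ 924^2 = 853776 ≡ 828 (mod 1247)
11^128 ≡ 828^2 = 685584 ≡ 981 (mod 1247)
11^256 ≡ 981^2 = 962361 ≡ 924 (mod 1247)
11^512 ≡ 924^2 = 853776 ≡ 828 (mod 1247)
11^1024 ≡ 828^2 = 685584 ≡ 981 (mod 1247)
1246 = 1024 + 128 + 64 + 16 + 8 + 4 + 2 in binary powers of 2.
So 11^1246 ≡ 981 · 981 · 828 · 981 · 828 · 924 · 121 ≡ 173 (mod 1247).
Since 173 ≠ 1, base 11 is a Fermat witness: 1247 is composite.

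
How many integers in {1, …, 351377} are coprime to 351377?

320400

Factor: 351377 = 13 · 151 · 179.
φ(351377) = (13−1) · (151−1) · (179−1) = 12 · 150 · 178 = 320400.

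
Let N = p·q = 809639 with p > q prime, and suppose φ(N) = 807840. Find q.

881

φ(n) = (p−1)(q−1) = n − (p+q) + 1, so p + q = 809639 − 807840 + 1 = 1800.
p and q are the roots of t² − 1800t + 809639 = 0.
Discriminant: 1800² − 4·809639 = 3240000 − 3238556 = 1444; √1444 = 38.
q = (1800 − 38)/2 = 881, p = (1800 + 38)/2 = 919.
Check: 881 · 919 = 809639.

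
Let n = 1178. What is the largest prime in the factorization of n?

1178 = 2 · 589
589 = 19 · 31
31 is prime.
So 1178 = 2 · 19 · 31; the largest prime factor is 31.

31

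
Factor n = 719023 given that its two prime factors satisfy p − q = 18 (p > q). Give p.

Since p = q + 18, we have 719023 = q(q + 18), so q² + 18q − 719023 = 0.
Discriminant: 18² + 4·719023 = 324 + 2876092 = 2876416; √2876416 = 1696.
q = (−18 + 1696)/2 = 839, and p = q + 18 = 857.
Check: 839 · 857 = 719023.

857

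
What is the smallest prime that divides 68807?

68807 is odd.
Digit sum 29, not divisible by 3.
Ends in 7: not divisible by 5.
7: 68807 = 7·9829 + 4
11: 68807 = 11·6255 + 2
13: 68807 = 13·5292 + 11
17: 68807 = 17·4047 + 8
19: 68807 = 19·3621 + 8
23: 68807 = 23·2991 + 14
29: 68807 = 29·2372 + 19
31: 68807 = 31·2219 + 18
37: 68807 = 37·1859 + 24
41: 68807 = 41·1678 + 9
43: 68807 = 43·1600 + 7
47: 68807 = 47·1463 + 46
53: 68807 = 53·1298 + 13
59: 68807 = 59·1166 + 13
61: 68807 = 61·1127 + 60
67: 68807 = 67·1026 + 65
71: 68807 = 71·969 + 8
73: 68807 = 73·942 + 41
79: 68807 = 79·870 + 77
83: 68807 = 83·829

83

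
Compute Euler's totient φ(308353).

Factor: 308353 = 43 · 71 · 101.
φ(308353) = (43−1) · (71−1) · (101−1) = 42 · 70 · 100 = 294000.

294000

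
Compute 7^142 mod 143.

7^1 ≡ 7 (mod 143)
7^2 ≡ 7^2 = 49 ≡ 49 (mod 143)
7^4 ≡ 49^2 = 2401 ≡ 113 (mod 143)
7^8 ≡ 113^2 = 12769 ≡ 42 (mod 143)
7^16 ≡ 42^2 = 1764 ≡ 48 (mod 143)
7^32 ≡ 48^2 = 2304 ≡ 16 (mod 143)
7^64 ≡ 16^2 = 256 ≡ 113 (mod 143)
7^128 ≡ 113^2 = 12769 ≡ 42 (mod 143)
142 = 128 + 8 + 4 + 2 in binary powers of 2.
So 7^142 ≡ 42 · 42 · 113 · 49 ≡ 82 (mod 143).
Since 82 ≠ 1, base 7 is a Fermat witness: 143 is composite.

82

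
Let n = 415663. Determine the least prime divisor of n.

19

415663 is odd.
Digit sum 25, not divisible by 3.
Ends in 3: not divisible by 5.
7: 415663 = 7·59380 + 3
11: 415663 = 11·37787 + 6
13: 415663 = 13·31974 + 1
17: 415663 = 17·24450 + 13
19: 415663 = 19·21877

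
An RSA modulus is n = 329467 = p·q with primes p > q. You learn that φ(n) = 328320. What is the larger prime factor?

577

φ(n) = (p−1)(q−1) = n − (p+q) + 1, so p + q = 329467 − 328320 + 1 = 1148.
p and q are the roots of t² − 1148t + 329467 = 0.
Discriminant: 1148² − 4·329467 = 1317904 − 1317868 = 36; √36 = 6.
q = (1148 − 6)/2 = 571, p = (1148 + 6)/2 = 577.
Check: 571 · 577 = 329467.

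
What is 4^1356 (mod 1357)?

4^1 ≡ 4 (mod 1357)
4^2 ≡ 4^2 = 16 ≡ 16 (mod 1357)
4^4 ≡ 16^2 = 256 ≡ 256 (mod 1357)
4^8 ≡ 256^2 = 65536 ≡ 400 (mod 1357)
4^16 ≡ 400^2 = 160000 ≡ 1231 (mod 1357)
4^32 ≡ 1231^2 = 1515361 ≡ 949 (mod 1357)
4^64 ≡ 949^2 = 900601 ≡ 910 (mod 1357)
4^128 ≡ 910^2 = 828100 ≡ 330 (mod 1357)
4^256 ≡ 330^2 = 108900 ≡ 340 (mod 1357)
4^512 ≡ 340^2 = 115600 ≡ 255 (mod 1357)
4^1024 ≡ 255^2 = 65025 ≡ 1246 (mod 1357)
1356 = 1024 + 256 + 64 + 8 + 4 in binary powers of 2.
So 4^1356 ≡ 1246 · 340 · 910 · 400 · 256 ≡ 685 (mod 1357).
Since 685 ≠ 1, base 4 is a Fermat witness: 1357 is composite.

685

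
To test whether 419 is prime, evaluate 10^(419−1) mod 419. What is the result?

10^1 ≡ 10 (mod 419)
10^2 ≡ 10^2 = 100 ≡ 100 (mod 419)
10^4 ≡ 100^2 = 10000 ≡ 363 (mod 419)
10^8 ≡ 363^2 = 131769 ≡ 203 (mod 419)
10^16 ≡ 203^2 = 41209 ≡ 147 (mod 419)
10^32 ≡ 147^2 = 21609 ≡ 240 (mod 419)
10^64 ≡ 240^2 = 57600 ≡ 197 (mod 419)
10^128 ≡ 197^2 = 38809 ≡ 261 (mod 419)
10^256 ≡ 261^2 = 68121 ≡ 243 (mod 419)
418 = 256 + 128 + 32 + 2 in binary powers of 2.
So 10^418 ≡ 243 · 261 · 240 · 100 ≡ 1 (mod 419).
Since the result is 1, base 10 gives no evidence that 419 is composite.

1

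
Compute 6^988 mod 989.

522

6^1 ≡ 6 (mod 989)
6^2 ≡ 6^2 = 36 ≡ 36 (mod 989)
6^4 ≡ 36^2 = 1296 ≡ 307 (mod 989)
6^8 ≡ 307^2 = 94249 ≡ 294 (mod 989)
6^16 ≡ 294^2 = 86436 ≡ 393 (mod 989)
6^32 ≡ 393^2 = 154449 ≡ 165 (mod 989)
6^64 ≡ 165^2 = 27225 ≡ 522 (mod 989)
6^128 ≡ 522^2 = 272484 ≡ 509 (mod 989)
6^256 ≡ 509^2 = 259081 ≡ 952 (mod 989)
6^512 ≡ 952^2 = 906304 ≡ 380 (mod 989)
988 = 512 + 256 + 128 + 64 + 16 + 8 + 4 in binary powers of 2.
So 6^988 ≡ 380 · 952 · 509 · 522 · 393 · 294 · 307 ≡ 522 (mod 989).
Since 522 ≠ 1, base 6 is a Fermat witness: 989 is composite.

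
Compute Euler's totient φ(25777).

25456

Factor: 25777 = 149 · 173.
φ(25777) = (149−1) · (173−1) = 148 · 172 = 25456.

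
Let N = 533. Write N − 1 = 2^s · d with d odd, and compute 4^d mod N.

533 − 1 = 532 = 2^2 · 133, so d = 133.
4^1 ≡ 4 (mod 533)
4^2 ≡ 4^2 = 16 ≡ 16 (mod 533)
4^4 ≡ 16^2 = 256 ≡ 256 (mod 533)
4^8 ≡ 256^2 = 65536 ≡ 510 (mod 533)
4^16 ≡ 510^2 = 260100 ≡ 529 (mod 533)
4^32 ≡ 529^2 = 279841 ≡ 16 (mod 533)
4^64 ≡ 16^2 = 256 ≡ 256 (mod 533)
4^128 ≡ 256^2 = 65536 ≡ 510 (mod 533)
133 = 128 + 4 + 1 in binary powers of 2.
So 4^133 ≡ 510 · 256 · 4 ≡ 433 (mod 533).
Squaring chain: 433 → 406; never reaches −1, so base 4 is a Miller–Rabin witness that 533 is composite.

433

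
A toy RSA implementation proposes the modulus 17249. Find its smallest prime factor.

17249 is odd.
Digit sum 23, not divisible by 3.
Ends in 9: not divisible by 5.
7: 17249 = 7·2464 + 1
11: 17249 = 11·1568 + 1
13: 17249 = 13·1326 + 11
17: 17249 = 17·1014 + 11
19: 17249 = 19·907 + 16
23: 17249 = 23·749 + 22
29: 17249 = 29·594 + 23
31: 17249 = 31·556 + 13
37: 17249 = 37·466 + 7
41: 17249 = 41·420 + 29
43: 17249 = 43·401 + 6
47: 17249 = 47·367

47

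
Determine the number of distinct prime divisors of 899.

2

899 = 29 · 31
899 = 29 · 31, which has 2 distinct prime factors.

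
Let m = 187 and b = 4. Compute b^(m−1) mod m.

4^1 ≡ 4 (mod 187)
4^2 ≡ 4^2 = 16 ≡ 16 (mod 187)
4^4 ≡ 16^2 = 256 ≡ 69 (mod 187)
4^8 ≡ 69^2 = 4761 ≡ 86 (mod 187)
4^16 ≡ 86^2 = 7396 ≡ 103 (mod 187)
4^32 ≡ 103^2 = 10609 ≡ 137 (mod 187)
4^64 ≡ 137^2 = 18769 ≡ 69 (mod 187)
4^128 ≡ 69^2 = 4761 ≡ 86 (mod 187)
186 = 128 + 32 + 16 + 8 + 2 in binary powers of 2.
So 4^186 ≡ 86 · 137 · 103 · 86 · 16 ≡ 169 (mod 187).
Since 169 ≠ 1, base 4 is a Fermat witness: 187 is composite.

169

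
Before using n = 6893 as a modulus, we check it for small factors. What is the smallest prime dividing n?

6893 is odd.
Digit sum 26, not divisible by 3.
Ends in 3: not divisible by 5.
7: 6893 = 7·984 + 5
11: 6893 = 11·626 + 7
13: 6893 = 13·530 + 3
17: 6893 = 17·405 + 8
19: 6893 = 19·362 + 15
23: 6893 = 23·299 + 16
29: 6893 = 29·237 + 20
31: 6893 = 31·222 + 11
37: 6893 = 37·186 + 11
41: 6893 = 41·168 + 5
43: 6893 = 43·160 + 13
47: 6893 = 47·146 + 31
53: 6893 = 53·130 + 3
59: 6893 = 59·116 + 49
61: 6893 = 61·113

61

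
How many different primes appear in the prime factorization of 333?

2

333 = 3^2 · 37
333 = 3^2 · 37, which has 2 distinct prime factors.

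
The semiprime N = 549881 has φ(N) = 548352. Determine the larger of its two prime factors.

φ(n) = (p−1)(q−1) = n − (p+q) + 1, so p + q = 549881 − 548352 + 1 = 1530.
p and q are the roots of t² − 1530t + 549881 = 0.
Discriminant: 1530² − 4·549881 = 2340900 − 2199524 = 141376; √141376 = 376.
q = (1530 − 376)/2 = 577, p = (1530 + 376)/2 = 953.
Check: 577 · 953 = 549881.

953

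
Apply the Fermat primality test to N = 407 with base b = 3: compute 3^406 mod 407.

3^1 ≡ 3 (mod 407)
3^2 ≡ 3^2 = 9 ≡ 9 (mod 407)
3^4 ≡ 9^2 = 81 ≡ 81 (mod 407)
3^8 ≡ 81^2 = 6561 ≡ 49 (mod 407)
3^16 ≡ 49^2 = 2401 ≡ 366 (mod 407)
3^32 ≡ 366^2 = 133956 ≡ 53 (mod 407)
3^64 ≡ 53^2 = 2809 ≡ 367 (mod 407)
3^128 ≡ 367^2 = 134689 ≡ 379 (mod 407)
3^256 ≡ 379^2 = 143641 ≡ 377 (mod 407)
406 = 256 + 128 + 16 + 4 + 2 in binary powers of 2.
So 3^406 ≡ 377 · 379 · 366 · 81 · 9 ≡ 256 (mod 407).
Since 256 ≠ 1, base 3 is a Fermat witness: 407 is composite.

256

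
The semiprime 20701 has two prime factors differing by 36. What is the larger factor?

163

Since p = q + 36, we have 20701 = q(q + 36), so q² + 36q − 20701 = 0.
Discriminant: 36² + 4·20701 = 1296 + 82804 = 84100; √84100 = 290.
q = (−36 + 290)/2 = 127, and p = q + 36 = 163.
Check: 127 · 163 = 20701.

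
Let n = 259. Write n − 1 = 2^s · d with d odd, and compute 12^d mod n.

174

259 − 1 = 258 = 2^1 · 129, so d = 129.
12^1 ≡ 12 (mod 259)
12^2 ≡ 12^2 = 144 ≡ 144 (mod 259)
12^4 ≡ 144^2 = 20736 ≡ 16 (mod 259)
12^8 ≡ 16^2 = 256 ≡ 256 (mod 259)
12^16 ≡ 256^2 = 65536 ≡ 9 (mod 259)
12^32 ≡ 9^2 = 81 ≡ 81 (mod 259)
12^64 ≡ 81^2 = 6561 ≡ 86 (mod 259)
12^128 ≡ 86^2 = 7396 ≡ 144 (mod 259)
129 = 128 + 1 in binary powers of 2.
So 12^129 ≡ 144 · 12 ≡ 174 (mod 259).
Squaring chain: 174; never reaches −1, so base 12 is a Miller–Rabin witness that 259 is composite.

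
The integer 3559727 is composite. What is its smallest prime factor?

71

3559727 is odd.
Digit sum 38, not divisible by 3.
Ends in 7: not divisible by 5.
7: 3559727 = 7·508532 + 3
11: 3559727 = 11·323611 + 6
13: 3559727 = 13·273825 + 2
17: 3559727 = 17·209395 + 12
19: 3559727 = 19·187354 + 1
23: 3559727 = 23·154770 + 17
29: 3559727 = 29·122749 + 6
31: 3559727 = 31·114829 + 28
37: 3559727 = 37·96208 + 31
41: 3559727 = 41·86822 + 25
43: 3559727 = 43·82784 + 15
47: 3559727 = 47·75738 + 41
53: 3559727 = 53·67164 + 35
59: 3559727 = 59·60334 + 21
61: 3559727 = 61·58356 + 11
67: 3559727 = 67·53130 + 17
71: 3559727 = 71·50137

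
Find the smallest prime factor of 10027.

10027 is odd.
Digit sum 10, not divisible by 3.
Ends in 7: not divisible by 5.
7: 10027 = 7·1432 + 3
11: 10027 = 11·911 + 6
13: 10027 = 13·771 + 4
17: 10027 = 17·589 + 14
19: 10027 = 19·527 + 14
23: 10027 = 23·435 + 22
29: 10027 = 29·345 + 22
31: 10027 = 31·323 + 14
37: 10027 = 37·271

37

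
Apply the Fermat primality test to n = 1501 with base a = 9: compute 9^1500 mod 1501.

828

9^1 ≡ 9 (mod 1501)
9^2 ≡ 9^2 = 81 ≡ 81 (mod 1501)
9^4 ≡ 81^2 = 6561 ≡ 557 (mod 1501)
9^8 ≡ 557^2 = 310249 ≡ 1043 (mod 1501)
9^16 ≡ 1043^2 = 1087849 ≡ 1125 (mod 1501)
9^32 ≡ 1125^2 = 1265625 ≡ 282 (mod 1501)
9^64 ≡ 282^2 = 79524 ≡ 1472 (mod 1501)
9^128 ≡ 1472^2 = 2166784 ≡ 841 (mod 1501)
9^256 ≡ 841^2 = 707281 ≡ 310 (mod 1501)
9^512 ≡ 310^2 = 96100 ≡ 36 (mod 1501)
9^1024 ≡ 36^2 = 1296 ≡ 1296 (mod 1501)
1500 = 1024 + 256 + 128 + 64 + 16 + 8 + 4 in binary powers of 2.
So 9^1500 ≡ 1296 · 310 · 841 · 1472 · 1125 · 1043 · 557 ≡ 828 (mod 1501).
Since 828 ≠ 1, base 9 is a Fermat witness: 1501 is composite.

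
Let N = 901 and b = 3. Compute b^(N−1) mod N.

3^1 ≡ 3 (mod 901)
3^2 ≡ 3^2 = 9 ≡ 9 (mod 901)
3^4 ≡ 9^2 = 81 ≡ 81 (mod 901)
3^8 ≡ 81^2 = 6561 ≡ 254 (mod 901)
3^16 ≡ 254^2 = 64516 ≡ 545 (mod 901)
3^32 ≡ 545^2 = 297025 ≡ 596 (mod 901)
3^64 ≡ 596^2 = 355216 ≡ 222 (mod 901)
3^128 ≡ 222^2 = 49284 ≡ 630 (mod 901)
3^256 ≡ 630^2 = 396900 ≡ 460 (mod 901)
3^512 ≡ 460^2 = 211600 ≡ 766 (mod 901)
900 = 512 + 256 + 128 + 4 in binary powers of 2.
So 3^900 ≡ 766 · 460 · 630 · 81 ≡ 863 (mod 901).
Since 863 ≠ 1, base 3 is a Fermat witness: 901 is composite.

863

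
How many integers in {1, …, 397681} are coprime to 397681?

Factor: 397681 = 17 · 149 · 157.
φ(397681) = (17−1) · (149−1) · (157−1) = 16 · 148 · 156 = 369408.

369408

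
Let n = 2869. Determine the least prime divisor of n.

19

2869 is odd.
Digit sum 25, not divisible by 3.
Ends in 9: not divisible by 5.
7: 2869 = 7·409 + 6
11: 2869 = 11·260 + 9
13: 2869 = 13·220 + 9
17: 2869 = 17·168 + 13
19: 2869 = 19·151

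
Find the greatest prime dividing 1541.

1541 = 23 · 67
67 is prime.
So 1541 = 23 · 67; the largest prime factor is 67.

67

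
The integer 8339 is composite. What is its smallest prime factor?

31

8339 is odd.
Digit sum 23, not divisible by 3.
Ends in 9: not divisible by 5.
7: 8339 = 7·1191 + 2
11: 8339 = 11·758 + 1
13: 8339 = 13·641 + 6
17: 8339 = 17·490 + 9
19: 8339 = 19·438 + 17
23: 8339 = 23·362 + 13
29: 8339 = 29·287 + 16
31: 8339 = 31·269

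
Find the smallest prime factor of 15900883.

15900883 is odd.
Digit sum 34, not divisible by 3.
Ends in 3: not divisible by 5.
7: 15900883 = 7·2271554 + 5
11: 15900883 = 11·1445534 + 9
13: 15900883 = 13·1223144 + 11
17: 15900883 = 17·935346 + 1
19: 15900883 = 19·836888 + 11
23: 15900883 = 23·691342 + 17
29: 15900883 = 29·548306 + 9
31: 15900883 = 31·512931 + 22
37: 15900883 = 37·429753 + 22
41: 15900883 = 41·387826 + 17
43: 15900883 = 43·369787 + 42
47: 15900883 = 47·338316 + 31
53: 15900883 = 53·300016 + 35
59: 15900883 = 59·269506 + 29
61: 15900883 = 61·260670 + 13
67: 15900883 = 67·237326 + 41
71: 15900883 = 71·223956 + 7
73: 15900883 = 73·217820 + 23
79: 15900883 = 79·201277

79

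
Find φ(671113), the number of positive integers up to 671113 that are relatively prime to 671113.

Factor: 671113 = 47 · 109 · 131.
φ(671113) = (47−1) · (109−1) · (131−1) = 46 · 108 · 130 = 645840.

645840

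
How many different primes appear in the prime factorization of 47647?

3

47647 = 29 · 1643
1643 = 31 · 53
47647 = 29 · 31 · 53, which has 3 distinct prime factors.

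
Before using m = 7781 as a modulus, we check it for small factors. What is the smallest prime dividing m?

7781 is odd.
Digit sum 23, not divisible by 3.
Ends in 1: not divisible by 5.
7: 7781 = 7·1111 + 4
11: 7781 = 11·707 + 4
13: 7781 = 13·598 + 7
17: 7781 = 17·457 + 12
19: 7781 = 19·409 + 10
23: 7781 = 23·338 + 7
29: 7781 = 29·268 + 9
31: 7781 = 31·251

31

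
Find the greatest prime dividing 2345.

67

2345 = 5 · 469
469 = 7 · 67
67 is prime.
So 2345 = 5 · 7 · 67; the largest prime factor is 67.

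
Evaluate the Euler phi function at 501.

Factor: 501 = 3 · 167.
φ(501) = (3−1) · (167−1) = 2 · 166 = 332.

332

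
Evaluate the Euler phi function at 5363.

5160

Factor: 5363 = 31 · 173.
φ(5363) = (31−1) · (173−1) = 30 · 172 = 5160.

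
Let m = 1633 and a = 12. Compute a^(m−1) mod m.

12^1 ≡ 12 (mod 1633)
12^2 ≡ 12^2 = 144 ≡ 144 (mod 1633)
12^4 ≡ 144^2 = 20736 ≡ 1140 (mod 1633)
12^8 ≡ 1140^2 = 1299600 ≡ 1365 (mod 1633)
12^16 ≡ 1365^2 = 1863225 ≡ 1605 (mod 1633)
12^32 ≡ 1605^2 = 2576025 ≡ 784 (mod 1633)
12^64 ≡ 784^2 = 614656 ≡ 648 (mod 1633)
12^128 ≡ 648^2 = 419904 ≡ 223 (mod 1633)
12^256 ≡ 223^2 = 49729 ≡ 739 (mod 1633)
12^512 ≡ 739^2 = 546121 ≡ 699 (mod 1633)
12^1024 ≡ 699^2 = 488601 ≡ 334 (mod 1633)
1632 = 1024 + 512 + 64 + 32 in binary powers of 2.
So 12^1632 ≡ 334 · 699 · 648 · 784 ≡ 841 (mod 1633).
Since 841 ≠ 1, base 12 is a Fermat witness: 1633 is composite.

841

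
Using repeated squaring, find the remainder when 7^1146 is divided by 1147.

7^1 ≡ 7 (mod 1147)
7^2 ≡ 7^2 = 49 ≡ 49 (mod 1147)
7^4 ≡ 49^2 = 2401 ≡ 107 (mod 1147)
7^8 ≡ 107^2 = 11449 ≡ 1126 (mod 1147)
7^16 ≡ 1126^2 = 1267876 ≡ 441 (mod 1147)
7^32 ≡ 441^2 = 194481 ≡ 638 (mod 1147)
7^64 ≡ 638^2 = 407044 ≡ 1006 (mod 1147)
7^128 ≡ 1006^2 = 1012036 ≡ 382 (mod 1147)
7^256 ≡ 382^2 = 145924 ≡ 255 (mod 1147)
7^512 ≡ 255^2 = 65025 ≡ 793 (mod 1147)
7^1024 ≡ 793^2 = 628849 ≡ 293 (mod 1147)
1146 = 1024 + 64 + 32 + 16 + 8 + 2 in binary powers of 2.
So 7^1146 ≡ 293 · 1006 · 638 · 441 · 1126 · 49 ≡ 1120 (mod 1147).
Since 1120 ≠ 1, base 7 is a Fermat witness: 1147 is composite.

1120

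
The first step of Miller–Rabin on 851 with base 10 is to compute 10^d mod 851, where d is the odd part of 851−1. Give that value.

851 − 1 = 850 = 2^1 · 425, so d = 425.
10^1 ≡ 10 (mod 851)
10^2 ≡ 10^2 = 100 ≡ 100 (mod 851)
10^4 ≡ 100^2 = 10000 ≡ 639 (mod 851)
10^8 ≡ 639^2 = 408321 ≡ 692 (mod 851)
10^16 ≡ 692^2 = 478864 ≡ 602 (mod 851)
10^32 ≡ 602^2 = 362404 ≡ 729 (mod 851)
10^64 ≡ 729^2 = 531441 ≡ 417 (mod 851)
10^128 ≡ 417^2 = 173889 ≡ 285 (mod 851)
10^256 ≡ 285^2 = 81225 ≡ 380 (mod 851)
425 = 256 + 128 + 32 + 8 + 1 in binary powers of 2.
So 10^425 ≡ 380 · 285 · 729 · 692 · 10 ≡ 359 (mod 851).
Squaring chain: 359; never reaches −1, so base 10 is a Miller–Rabin witness that 851 is composite.

359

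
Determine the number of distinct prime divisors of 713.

713 = 23 · 31
713 = 23 · 31, which has 2 distinct prime factors.

2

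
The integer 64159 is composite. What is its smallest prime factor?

83

64159 is odd.
Digit sum 25, not divisible by 3.
Ends in 9: not divisible by 5.
7: 64159 = 7·9165 + 4
11: 64159 = 11·5832 + 7
13: 64159 = 13·4935 + 4
17: 64159 = 17·3774 + 1
19: 64159 = 19·3376 + 15
23: 64159 = 23·2789 + 12
29: 64159 = 29·2212 + 11
31: 64159 = 31·2069 + 20
37: 64159 = 37·1734 + 1
41: 64159 = 41·1564 + 35
43: 64159 = 43·1492 + 3
47: 64159 = 47·1365 + 4
53: 64159 = 53·1210 + 29
59: 64159 = 59·1087 + 26
61: 64159 = 61·1051 + 48
67: 64159 = 67·957 + 40
71: 64159 = 71·903 + 46
73: 64159 = 73·878 + 65
79: 64159 = 79·812 + 11
83: 64159 = 83·773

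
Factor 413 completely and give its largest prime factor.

413 = 7 · 59
59 is prime.
So 413 = 7 · 59; the largest prime factor is 59.

59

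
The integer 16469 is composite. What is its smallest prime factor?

43

16469 is odd.
Digit sum 26, not divisible by 3.
Ends in 9: not divisible by 5.
7: 16469 = 7·2352 + 5
11: 16469 = 11·1497 + 2
13: 16469 = 13·1266 + 11
17: 16469 = 17·968 + 13
19: 16469 = 19·866 + 15
23: 16469 = 23·716 + 1
29: 16469 = 29·567 + 26
31: 16469 = 31·531 + 8
37: 16469 = 37·445 + 4
41: 16469 = 41·401 + 28
43: 16469 = 43·383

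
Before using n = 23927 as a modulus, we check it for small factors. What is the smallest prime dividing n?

23927 is odd.
Digit sum 23, not divisible by 3.
Ends in 7: not divisible by 5.
7: 23927 = 7·3418 + 1
11: 23927 = 11·2175 + 2
13: 23927 = 13·1840 + 7
17: 23927 = 17·1407 + 8
19: 23927 = 19·1259 + 6
23: 23927 = 23·1040 + 7
29: 23927 = 29·825 + 2
31: 23927 = 31·771 + 26
37: 23927 = 37·646 + 25
41: 23927 = 41·583 + 24
43: 23927 = 43·556 + 19
47: 23927 = 47·509 + 4
53: 23927 = 53·451 + 24
59: 23927 = 59·405 + 32
61: 23927 = 61·392 + 15
67: 23927 = 67·357 + 8
71: 23927 = 71·337

71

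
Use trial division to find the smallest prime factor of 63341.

63341 is odd.
Digit sum 17, not divisible by 3.
Ends in 1: not divisible by 5.
7: 63341 = 7·9048 + 5
11: 63341 = 11·5758 + 3
13: 63341 = 13·4872 + 5
17: 63341 = 17·3725 + 16
19: 63341 = 19·3333 + 14
23: 63341 = 23·2753 + 22
29: 63341 = 29·2184 + 5
31: 63341 = 31·2043 + 8
37: 63341 = 37·1711 + 34
41: 63341 = 41·1544 + 37
43: 63341 = 43·1473 + 2
47: 63341 = 47·1347 + 32
53: 63341 = 53·1195 + 6
59: 63341 = 59·1073 + 34
61: 63341 = 61·1038 + 23
67: 63341 = 67·945 + 26
71: 63341 = 71·892 + 9
73: 63341 = 73·867 + 50
79: 63341 = 79·801 + 62
83: 63341 = 83·763 + 12
89: 63341 = 89·711 + 62
97: 63341 = 97·653

97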